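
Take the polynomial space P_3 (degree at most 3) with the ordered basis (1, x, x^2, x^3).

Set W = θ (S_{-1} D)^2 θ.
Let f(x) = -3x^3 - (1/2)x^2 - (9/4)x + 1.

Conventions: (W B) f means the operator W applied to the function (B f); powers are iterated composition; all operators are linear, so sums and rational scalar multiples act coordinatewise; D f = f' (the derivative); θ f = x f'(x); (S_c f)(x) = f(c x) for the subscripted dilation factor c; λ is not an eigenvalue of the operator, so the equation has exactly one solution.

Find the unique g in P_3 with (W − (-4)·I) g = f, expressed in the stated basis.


write g with unknown coordinates in the stated basis and equate coefficients in (W − (-4)·I) g = f
solving from the highest basis element down gives g = -(3/4)x^3 - (1/8)x^2 - (63/16)x + 1/4
check: W g = (27/2)x
so W g − (-4)·g = -3x^3 - (1/2)x^2 - (9/4)x + 1 = f ✓

the result is g(x) = -(3/4)x^3 - (1/8)x^2 - (63/16)x + 1/4


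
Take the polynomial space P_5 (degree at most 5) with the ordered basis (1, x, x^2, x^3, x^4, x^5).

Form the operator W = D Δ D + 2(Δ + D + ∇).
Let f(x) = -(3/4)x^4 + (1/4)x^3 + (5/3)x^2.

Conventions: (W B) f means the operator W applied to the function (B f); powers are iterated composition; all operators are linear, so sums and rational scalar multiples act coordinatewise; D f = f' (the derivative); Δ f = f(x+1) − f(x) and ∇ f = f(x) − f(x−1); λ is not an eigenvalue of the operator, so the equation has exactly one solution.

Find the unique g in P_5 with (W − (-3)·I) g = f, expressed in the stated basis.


write g with unknown coordinates in the stated basis and equate coefficients in (W − (-3)·I) g = f
solving from the highest basis element down gives g = -(1/4)x^4 + (25/12)x^3 - (215/18)x^2 + (460/9)x - 649/6
check: W g = -6x^3 + (75/2)x^2 - (460/3)x + 649/2
so W g − (-3)·g = -(3/4)x^4 + (1/4)x^3 + (5/3)x^2 = f ✓

the image equals g(x) = -(1/4)x^4 + (25/12)x^3 - (215/18)x^2 + (460/9)x - 649/6


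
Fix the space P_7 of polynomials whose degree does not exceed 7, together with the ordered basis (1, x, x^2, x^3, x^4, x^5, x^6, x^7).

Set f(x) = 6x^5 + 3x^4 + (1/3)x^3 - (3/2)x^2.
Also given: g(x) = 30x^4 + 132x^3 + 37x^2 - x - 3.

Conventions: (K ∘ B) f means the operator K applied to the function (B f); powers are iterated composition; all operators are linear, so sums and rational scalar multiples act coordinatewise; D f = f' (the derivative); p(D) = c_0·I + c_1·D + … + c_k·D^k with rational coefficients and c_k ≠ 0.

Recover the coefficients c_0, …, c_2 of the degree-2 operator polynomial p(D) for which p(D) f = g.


D^0 f = 6x^5 + 3x^4 + (1/3)x^3 - (3/2)x^2
D^1 f = 30x^4 + 12x^3 + x^2 - 3x
D^2 f = 120x^3 + 36x^2 + 2x - 3
matching coefficients of g against c_0 f + c_1 Df + … from the top degree down determines the c_i
solution: c_0 = 0, c_1 = 1, c_2 = 1

c_0 = 0, c_1 = 1, c_2 = 1


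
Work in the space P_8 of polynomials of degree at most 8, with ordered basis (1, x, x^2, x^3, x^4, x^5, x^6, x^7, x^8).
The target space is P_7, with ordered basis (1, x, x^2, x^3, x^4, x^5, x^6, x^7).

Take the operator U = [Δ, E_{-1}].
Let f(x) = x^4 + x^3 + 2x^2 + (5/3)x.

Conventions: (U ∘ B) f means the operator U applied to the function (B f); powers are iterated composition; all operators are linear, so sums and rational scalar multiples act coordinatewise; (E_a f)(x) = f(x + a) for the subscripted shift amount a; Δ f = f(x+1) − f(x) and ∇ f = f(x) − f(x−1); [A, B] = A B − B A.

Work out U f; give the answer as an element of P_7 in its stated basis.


E_{-1} f = x^4 - 3x^3 + 5x^2 - (10/3)x + 1/3
Δ E_{-1} f = 4x^3 - 3x^2 + 5x - 1/3
Δ f = 4x^3 + 9x^2 + 11x + 17/3
E_{-1} Δ f = 4x^3 - 3x^2 + 5x - 1/3
[Δ, E_{-1}] f = 0

g(x) = 0


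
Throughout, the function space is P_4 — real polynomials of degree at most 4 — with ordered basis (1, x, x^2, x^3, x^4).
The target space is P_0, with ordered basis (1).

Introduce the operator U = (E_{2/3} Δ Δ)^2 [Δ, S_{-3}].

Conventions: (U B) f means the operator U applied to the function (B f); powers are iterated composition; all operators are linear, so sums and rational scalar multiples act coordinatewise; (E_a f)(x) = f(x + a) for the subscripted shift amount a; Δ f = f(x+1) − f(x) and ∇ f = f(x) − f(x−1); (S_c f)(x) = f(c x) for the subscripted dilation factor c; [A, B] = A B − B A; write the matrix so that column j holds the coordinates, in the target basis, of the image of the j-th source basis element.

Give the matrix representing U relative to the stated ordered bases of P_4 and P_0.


image of 1: 0
image of x: 0
image of x^2: 0
image of x^3: 0
image of x^4: 0
each image's coordinates form column j of the matrix

the matrix is [[0, 0, 0, 0, 0]] (rows listed top to bottom)


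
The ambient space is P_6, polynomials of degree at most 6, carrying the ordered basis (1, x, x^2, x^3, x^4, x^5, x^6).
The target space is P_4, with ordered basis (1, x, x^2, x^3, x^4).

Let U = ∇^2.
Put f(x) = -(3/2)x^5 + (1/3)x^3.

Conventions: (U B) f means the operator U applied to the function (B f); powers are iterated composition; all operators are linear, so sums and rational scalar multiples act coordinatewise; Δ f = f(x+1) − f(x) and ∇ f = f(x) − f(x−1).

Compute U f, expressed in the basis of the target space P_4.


∇ f = -(15/2)x^4 + 15x^3 - 14x^2 + (13/2)x - 7/6
∇ ∇ f = -30x^3 + 90x^2 - 103x + 43

g(x) = -30x^3 + 90x^2 - 103x + 43


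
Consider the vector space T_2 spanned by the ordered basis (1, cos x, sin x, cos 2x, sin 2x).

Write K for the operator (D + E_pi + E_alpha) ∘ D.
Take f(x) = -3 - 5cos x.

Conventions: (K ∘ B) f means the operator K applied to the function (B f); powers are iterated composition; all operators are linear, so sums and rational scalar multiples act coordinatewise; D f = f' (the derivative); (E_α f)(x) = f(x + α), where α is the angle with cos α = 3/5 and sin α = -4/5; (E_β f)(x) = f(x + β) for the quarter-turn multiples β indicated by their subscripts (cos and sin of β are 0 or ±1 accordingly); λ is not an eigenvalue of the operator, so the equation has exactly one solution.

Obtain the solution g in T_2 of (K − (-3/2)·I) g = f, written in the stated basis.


write g with unknown coordinates in the stated basis and equate coefficients in (K − (-3/2)·I) g = f
solving from the highest basis element down gives g = -2 - (130/37)cos x + (40/37)sin x
check: K g = (10/37)cos x - (60/37)sin x
so K g − (-3/2)·g = -3 - 5cos x = f ✓

g(x) = -2 - (130/37)cos x + (40/37)sin x


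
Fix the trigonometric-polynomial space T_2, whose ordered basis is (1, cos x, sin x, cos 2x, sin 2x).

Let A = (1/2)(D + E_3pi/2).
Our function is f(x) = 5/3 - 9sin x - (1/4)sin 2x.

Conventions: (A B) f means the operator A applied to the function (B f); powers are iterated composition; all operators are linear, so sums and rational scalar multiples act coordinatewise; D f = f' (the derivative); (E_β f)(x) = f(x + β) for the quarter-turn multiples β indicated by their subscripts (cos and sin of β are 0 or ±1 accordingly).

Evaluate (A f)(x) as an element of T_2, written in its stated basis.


the result is g(x) = 5/6 - (1/4)cos 2x + (1/8)sin 2x

D f = -9cos x - (1/2)cos 2x
E_3pi/2 f = 5/3 + 9cos x + (1/4)sin 2x
(D + E_3pi/2) f = 5/3 - (1/2)cos 2x + (1/4)sin 2x
((1/2)(D + E_3pi/2)) f = 5/6 - (1/4)cos 2x + (1/8)sin 2x


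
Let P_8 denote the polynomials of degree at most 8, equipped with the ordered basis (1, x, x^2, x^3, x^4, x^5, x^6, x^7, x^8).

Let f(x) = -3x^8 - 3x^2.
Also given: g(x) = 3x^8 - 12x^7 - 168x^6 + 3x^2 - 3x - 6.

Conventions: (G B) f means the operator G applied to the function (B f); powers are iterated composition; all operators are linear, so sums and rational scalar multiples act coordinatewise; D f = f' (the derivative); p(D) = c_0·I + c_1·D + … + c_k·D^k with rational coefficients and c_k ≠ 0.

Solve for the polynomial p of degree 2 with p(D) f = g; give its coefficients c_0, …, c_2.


c_0 = -1, c_1 = 1/2, c_2 = 1

D^0 f = -3x^8 - 3x^2
D^1 f = -24x^7 - 6x
D^2 f = -168x^6 - 6
matching coefficients of g against c_0 f + c_1 Df + … from the top degree down determines the c_i
solution: c_0 = -1, c_1 = 1/2, c_2 = 1


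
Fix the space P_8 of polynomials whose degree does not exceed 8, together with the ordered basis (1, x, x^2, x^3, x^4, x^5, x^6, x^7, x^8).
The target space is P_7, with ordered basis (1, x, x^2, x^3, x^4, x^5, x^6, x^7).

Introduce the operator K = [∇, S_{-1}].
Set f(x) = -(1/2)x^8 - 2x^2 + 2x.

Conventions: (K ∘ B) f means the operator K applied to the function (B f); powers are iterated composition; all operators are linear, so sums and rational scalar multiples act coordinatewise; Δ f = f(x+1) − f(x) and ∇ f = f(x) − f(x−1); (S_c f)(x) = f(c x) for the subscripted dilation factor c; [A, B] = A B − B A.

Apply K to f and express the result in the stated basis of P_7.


S_{-1} f = -(1/2)x^8 - 2x^2 - 2x
∇ S_{-1} f = -4x^7 + 14x^6 - 28x^5 + 35x^4 - 28x^3 + 14x^2 - 8x + 1/2
∇ f = -4x^7 + 14x^6 - 28x^5 + 35x^4 - 28x^3 + 14x^2 - 8x + 9/2
S_{-1} ∇ f = 4x^7 + 14x^6 + 28x^5 + 35x^4 + 28x^3 + 14x^2 + 8x + 9/2
[∇, S_{-1}] f = -8x^7 - 56x^5 - 56x^3 - 16x - 4

the result is g(x) = -8x^7 - 56x^5 - 56x^3 - 16x - 4


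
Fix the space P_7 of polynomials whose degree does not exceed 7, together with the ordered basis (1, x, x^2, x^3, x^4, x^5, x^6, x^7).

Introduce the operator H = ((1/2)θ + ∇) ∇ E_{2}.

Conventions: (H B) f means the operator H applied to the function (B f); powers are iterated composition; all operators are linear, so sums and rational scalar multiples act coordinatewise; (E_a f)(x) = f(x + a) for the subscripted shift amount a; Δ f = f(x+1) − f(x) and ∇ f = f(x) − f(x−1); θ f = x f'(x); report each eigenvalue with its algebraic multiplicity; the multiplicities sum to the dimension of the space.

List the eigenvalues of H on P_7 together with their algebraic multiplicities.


λ = 0 (multiplicity 8)

image of 1: 0
image of x: 0
image of x^2: x + 2
image of x^3: 3x^2 + (21/2)x + 6
image of x^4: 6x^3 + 30x^2 + 38x + 14
image of x^5: 10x^4 + 65x^3 + 130x^2 + (215/2)x + 30
image of x^6: 15x^5 + 120x^4 + 330x^3 + 435x^2 + 273x + 62
image of x^7: 21x^6 + (399/2)x^5 + 700x^4 + (2555/2)x^3 + 1281x^2 + (1309/2)x + 126
the matrix is upper triangular; its diagonal is (0, 0, 0, 0, 0, 0, 0, 0)
for a triangular matrix the eigenvalues are the diagonal entries, with algebraic multiplicity their repetition count


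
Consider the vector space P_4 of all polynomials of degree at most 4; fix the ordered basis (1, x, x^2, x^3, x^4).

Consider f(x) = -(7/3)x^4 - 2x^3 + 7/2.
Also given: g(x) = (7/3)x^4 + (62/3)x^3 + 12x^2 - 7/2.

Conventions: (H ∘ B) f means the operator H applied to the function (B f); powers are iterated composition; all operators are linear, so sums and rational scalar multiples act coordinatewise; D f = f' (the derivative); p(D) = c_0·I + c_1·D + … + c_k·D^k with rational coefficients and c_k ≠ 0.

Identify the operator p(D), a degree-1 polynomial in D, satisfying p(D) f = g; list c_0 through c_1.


D^0 f = -(7/3)x^4 - 2x^3 + 7/2
D^1 f = -(28/3)x^3 - 6x^2
matching coefficients of g against c_0 f + c_1 Df + … from the top degree down determines the c_i
solution: c_0 = -1, c_1 = -2

p(D) = -I − 2·D, i.e. c_0 = -1, c_1 = -2


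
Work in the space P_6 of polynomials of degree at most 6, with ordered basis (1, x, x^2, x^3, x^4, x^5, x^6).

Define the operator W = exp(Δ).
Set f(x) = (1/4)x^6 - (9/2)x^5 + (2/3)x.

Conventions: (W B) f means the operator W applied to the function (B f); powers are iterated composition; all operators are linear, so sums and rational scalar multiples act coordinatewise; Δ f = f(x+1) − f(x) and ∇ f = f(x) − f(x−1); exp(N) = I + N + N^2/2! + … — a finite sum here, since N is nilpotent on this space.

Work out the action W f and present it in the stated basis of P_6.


order-1 term: (3/2)x^5 - (75/4)x^4 - 40x^3 - (165/4)x^2 - 21x - 43/12
order-2 term: (15/4)x^4 - 30x^3 - (435/4)x^2 - 135x - 239/4
order-3 term: 5x^3 - (45/2)x^2 - (195/2)x - 90
order-4 term: (15/4)x^2 - (15/2)x - 115/4
order-5 term: (3/2)x - 3/4
order-6 term: 1/4
the series for exp(Δ) f terminates at order 6
exp(Δ) f = (1/4)x^6 - 3x^5 - 15x^4 - 65x^3 - (675/4)x^2 - (1553/6)x - 2191/12

the result is g(x) = (1/4)x^6 - 3x^5 - 15x^4 - 65x^3 - (675/4)x^2 - (1553/6)x - 2191/12


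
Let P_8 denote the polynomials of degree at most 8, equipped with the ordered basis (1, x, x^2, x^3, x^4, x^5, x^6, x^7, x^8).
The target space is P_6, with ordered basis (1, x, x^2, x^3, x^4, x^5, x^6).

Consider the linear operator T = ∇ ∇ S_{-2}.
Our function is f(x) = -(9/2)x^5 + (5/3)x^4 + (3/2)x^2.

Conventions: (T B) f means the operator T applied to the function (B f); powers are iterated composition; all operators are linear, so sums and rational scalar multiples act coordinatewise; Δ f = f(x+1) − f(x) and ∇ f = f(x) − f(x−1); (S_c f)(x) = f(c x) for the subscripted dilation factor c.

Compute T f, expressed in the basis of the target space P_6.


g(x) = 2880x^3 - 8320x^2 + 9440x - 11804/3

S_{-2} f = 144x^5 + (80/3)x^4 + 6x^2
∇ S_{-2} f = 720x^4 - (4000/3)x^3 + 1280x^2 - (1804/3)x + 334/3
∇ ∇ S_{-2} f = 2880x^3 - 8320x^2 + 9440x - 11804/3


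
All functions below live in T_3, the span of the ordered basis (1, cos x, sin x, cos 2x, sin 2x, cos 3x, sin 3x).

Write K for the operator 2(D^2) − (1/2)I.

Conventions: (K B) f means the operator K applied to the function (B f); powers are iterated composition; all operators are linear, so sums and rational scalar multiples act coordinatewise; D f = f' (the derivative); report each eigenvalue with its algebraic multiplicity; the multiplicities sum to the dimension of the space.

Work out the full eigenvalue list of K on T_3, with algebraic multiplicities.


λ = -37/2 (multiplicity 2), λ = -17/2 (multiplicity 2), λ = -5/2 (multiplicity 2), λ = -1/2 (multiplicity 1)

image of 1: -1/2
image of cos x: -(5/2)cos x
image of sin x: -(5/2)sin x
image of cos 2x: -(17/2)cos 2x
image of sin 2x: -(17/2)sin 2x
image of cos 3x: -(37/2)cos 3x
image of sin 3x: -(37/2)sin 3x
the matrix is diagonal; its diagonal is (-1/2, -5/2, -5/2, -17/2, -17/2, -37/2, -37/2)
for a triangular matrix the eigenvalues are the diagonal entries, with algebraic multiplicity their repetition count


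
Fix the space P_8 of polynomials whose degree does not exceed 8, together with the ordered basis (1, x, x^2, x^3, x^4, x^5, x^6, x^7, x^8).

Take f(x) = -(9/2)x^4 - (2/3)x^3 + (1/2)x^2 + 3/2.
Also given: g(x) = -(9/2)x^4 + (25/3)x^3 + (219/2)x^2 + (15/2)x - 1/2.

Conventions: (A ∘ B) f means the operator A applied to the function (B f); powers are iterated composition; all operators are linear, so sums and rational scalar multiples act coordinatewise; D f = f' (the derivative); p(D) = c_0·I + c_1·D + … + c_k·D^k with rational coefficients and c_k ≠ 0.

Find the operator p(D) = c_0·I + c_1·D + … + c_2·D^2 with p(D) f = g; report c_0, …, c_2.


c_0 = 1, c_1 = -1/2, c_2 = -2

D^0 f = -(9/2)x^4 - (2/3)x^3 + (1/2)x^2 + 3/2
D^1 f = -18x^3 - 2x^2 + x
D^2 f = -54x^2 - 4x + 1
matching coefficients of g against c_0 f + c_1 Df + … from the top degree down determines the c_i
solution: c_0 = 1, c_1 = -1/2, c_2 = -2


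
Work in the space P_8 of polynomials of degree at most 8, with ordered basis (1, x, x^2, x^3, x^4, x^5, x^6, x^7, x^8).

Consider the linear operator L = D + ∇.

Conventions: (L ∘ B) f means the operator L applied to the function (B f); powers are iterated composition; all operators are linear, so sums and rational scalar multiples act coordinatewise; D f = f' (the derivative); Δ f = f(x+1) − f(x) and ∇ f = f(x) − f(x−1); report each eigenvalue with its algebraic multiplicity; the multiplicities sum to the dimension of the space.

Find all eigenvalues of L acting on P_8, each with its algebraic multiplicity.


image of 1: 0
image of x: 2
image of x^2: 4x - 1
image of x^3: 6x^2 - 3x + 1
image of x^4: 8x^3 - 6x^2 + 4x - 1
image of x^5: 10x^4 - 10x^3 + 10x^2 - 5x + 1
image of x^6: 12x^5 - 15x^4 + 20x^3 - 15x^2 + 6x - 1
image of x^7: 14x^6 - 21x^5 + 35x^4 - 35x^3 + 21x^2 - 7x + 1
image of x^8: 16x^7 - 28x^6 + 56x^5 - 70x^4 + 56x^3 - 28x^2 + 8x - 1
the matrix is upper triangular; its diagonal is (0, 0, 0, 0, 0, 0, 0, 0, 0)
for a triangular matrix the eigenvalues are the diagonal entries, with algebraic multiplicity their repetition count

λ = 0 (multiplicity 9)


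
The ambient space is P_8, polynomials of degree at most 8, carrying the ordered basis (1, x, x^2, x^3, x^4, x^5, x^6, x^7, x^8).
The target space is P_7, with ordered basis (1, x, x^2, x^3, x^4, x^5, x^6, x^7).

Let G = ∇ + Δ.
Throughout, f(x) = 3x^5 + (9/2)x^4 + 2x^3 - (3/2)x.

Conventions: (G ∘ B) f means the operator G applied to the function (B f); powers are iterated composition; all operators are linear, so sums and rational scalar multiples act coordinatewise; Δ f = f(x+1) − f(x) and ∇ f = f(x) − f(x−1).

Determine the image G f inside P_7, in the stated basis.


∇ f = 15x^4 - 12x^3 + 9x^2 - 3x - 1
Δ f = 15x^4 + 48x^3 + 63x^2 + 39x + 8
(∇ + Δ) f = 30x^4 + 36x^3 + 72x^2 + 36x + 7

the image equals g(x) = 30x^4 + 36x^3 + 72x^2 + 36x + 7


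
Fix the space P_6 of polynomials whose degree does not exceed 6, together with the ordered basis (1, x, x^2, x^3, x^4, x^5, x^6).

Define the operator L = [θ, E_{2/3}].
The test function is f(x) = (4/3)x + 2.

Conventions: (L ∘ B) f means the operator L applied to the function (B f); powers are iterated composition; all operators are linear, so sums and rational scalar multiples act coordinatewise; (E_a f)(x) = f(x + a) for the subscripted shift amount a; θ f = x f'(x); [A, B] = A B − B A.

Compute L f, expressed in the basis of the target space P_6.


E_{2/3} f = (4/3)x + 26/9
θ E_{2/3} f = (4/3)x
θ f = (4/3)x
E_{2/3} θ f = (4/3)x + 8/9
[θ, E_{2/3}] f = -8/9

g(x) = -8/9


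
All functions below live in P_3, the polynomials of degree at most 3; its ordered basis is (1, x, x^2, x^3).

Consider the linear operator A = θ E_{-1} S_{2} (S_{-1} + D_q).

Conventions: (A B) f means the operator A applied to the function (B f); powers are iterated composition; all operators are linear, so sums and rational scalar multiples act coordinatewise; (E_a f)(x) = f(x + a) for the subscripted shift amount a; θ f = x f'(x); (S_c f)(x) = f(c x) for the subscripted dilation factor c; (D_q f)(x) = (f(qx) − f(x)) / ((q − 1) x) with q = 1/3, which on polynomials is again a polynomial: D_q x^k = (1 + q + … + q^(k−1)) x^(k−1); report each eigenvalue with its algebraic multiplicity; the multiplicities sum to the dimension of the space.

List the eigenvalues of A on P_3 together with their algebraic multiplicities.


λ = -24 (multiplicity 1), λ = -2 (multiplicity 1), λ = 0 (multiplicity 1), λ = 8 (multiplicity 1)

image of 1: 0
image of x: -2x
image of x^2: 8x^2 - (16/3)x
image of x^3: -24x^3 + (536/9)x^2 - (320/9)x
the matrix is upper triangular; its diagonal is (0, -2, 8, -24)
for a triangular matrix the eigenvalues are the diagonal entries, with algebraic multiplicity their repetition count


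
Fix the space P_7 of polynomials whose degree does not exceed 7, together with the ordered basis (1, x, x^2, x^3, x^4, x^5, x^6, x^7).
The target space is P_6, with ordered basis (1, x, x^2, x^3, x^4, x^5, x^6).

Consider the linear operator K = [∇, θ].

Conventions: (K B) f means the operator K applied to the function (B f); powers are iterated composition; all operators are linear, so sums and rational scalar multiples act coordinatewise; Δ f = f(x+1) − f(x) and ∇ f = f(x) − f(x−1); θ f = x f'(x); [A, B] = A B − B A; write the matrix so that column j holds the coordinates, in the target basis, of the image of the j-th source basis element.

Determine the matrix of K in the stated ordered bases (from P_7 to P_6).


the matrix is [[0, 1, -2, 3, -4, 5, -6, 7]; [0, 0, 2, -6, 12, -20, 30, -42]; [0, 0, 0, 3, -12, 30, -60, 105]; [0, 0, 0, 0, 4, -20, 60, -140]; [0, 0, 0, 0, 0, 5, -30, 105]; [0, 0, 0, 0, 0, 0, 6, -42]; [0, 0, 0, 0, 0, 0, 0, 7]] (rows listed top to bottom)

image of 1: 0
image of x: 1
image of x^2: 2x - 2
image of x^3: 3x^2 - 6x + 3
image of x^4: 4x^3 - 12x^2 + 12x - 4
image of x^5: 5x^4 - 20x^3 + 30x^2 - 20x + 5
image of x^6: 6x^5 - 30x^4 + 60x^3 - 60x^2 + 30x - 6
image of x^7: 7x^6 - 42x^5 + 105x^4 - 140x^3 + 105x^2 - 42x + 7
each image's coordinates form column j of the matrix


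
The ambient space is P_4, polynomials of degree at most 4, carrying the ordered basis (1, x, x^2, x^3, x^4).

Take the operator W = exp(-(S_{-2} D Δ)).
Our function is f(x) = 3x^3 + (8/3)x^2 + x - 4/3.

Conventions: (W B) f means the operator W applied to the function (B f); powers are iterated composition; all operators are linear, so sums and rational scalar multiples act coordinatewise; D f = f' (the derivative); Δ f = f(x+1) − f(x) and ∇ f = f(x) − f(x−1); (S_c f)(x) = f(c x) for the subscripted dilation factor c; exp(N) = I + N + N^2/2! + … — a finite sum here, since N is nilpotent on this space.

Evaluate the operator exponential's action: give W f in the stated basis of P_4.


order-1 term: 36x - 43/3
the series for exp(-(S_{-2} D Δ)) f terminates at order 1
exp(-(S_{-2} D Δ)) f = 3x^3 + (8/3)x^2 + 37x - 47/3

the image equals g(x) = 3x^3 + (8/3)x^2 + 37x - 47/3


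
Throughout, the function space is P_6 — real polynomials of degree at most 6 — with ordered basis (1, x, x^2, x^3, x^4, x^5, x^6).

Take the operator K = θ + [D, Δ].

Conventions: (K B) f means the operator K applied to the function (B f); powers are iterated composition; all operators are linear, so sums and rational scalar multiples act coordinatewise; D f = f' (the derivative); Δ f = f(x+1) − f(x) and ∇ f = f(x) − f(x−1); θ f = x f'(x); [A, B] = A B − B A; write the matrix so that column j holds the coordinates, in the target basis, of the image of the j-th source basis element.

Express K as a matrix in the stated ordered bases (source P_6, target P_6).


the matrix is [[0, 0, 0, 0, 0, 0, 0]; [0, 1, 0, 0, 0, 0, 0]; [0, 0, 2, 0, 0, 0, 0]; [0, 0, 0, 3, 0, 0, 0]; [0, 0, 0, 0, 4, 0, 0]; [0, 0, 0, 0, 0, 5, 0]; [0, 0, 0, 0, 0, 0, 6]] (rows listed top to bottom)

image of 1: 0
image of x: x
image of x^2: 2x^2
image of x^3: 3x^3
image of x^4: 4x^4
image of x^5: 5x^5
image of x^6: 6x^6
each image's coordinates form column j of the matrix


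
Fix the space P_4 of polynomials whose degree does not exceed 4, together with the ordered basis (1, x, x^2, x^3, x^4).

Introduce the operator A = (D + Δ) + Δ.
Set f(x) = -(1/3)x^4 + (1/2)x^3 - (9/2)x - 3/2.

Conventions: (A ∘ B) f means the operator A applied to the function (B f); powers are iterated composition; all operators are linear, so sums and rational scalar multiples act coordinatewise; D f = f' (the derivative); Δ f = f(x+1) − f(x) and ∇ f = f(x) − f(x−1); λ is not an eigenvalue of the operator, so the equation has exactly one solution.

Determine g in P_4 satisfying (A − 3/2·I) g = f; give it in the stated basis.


write g with unknown coordinates in the stated basis and equate coefficients in (A − 3/2·I) g = f
solving from the highest basis element down gives g = (2/9)x^4 + (13/9)x^3 + (94/9)x^2 + (1397/27)x + 3257/27
check: A g = (8/3)x^3 + (47/3)x^2 + (658/9)x + 1615/9
so A g − 3/2·g = -(1/3)x^4 + (1/2)x^3 - (9/2)x - 3/2 = f ✓

the image equals g(x) = (2/9)x^4 + (13/9)x^3 + (94/9)x^2 + (1397/27)x + 3257/27


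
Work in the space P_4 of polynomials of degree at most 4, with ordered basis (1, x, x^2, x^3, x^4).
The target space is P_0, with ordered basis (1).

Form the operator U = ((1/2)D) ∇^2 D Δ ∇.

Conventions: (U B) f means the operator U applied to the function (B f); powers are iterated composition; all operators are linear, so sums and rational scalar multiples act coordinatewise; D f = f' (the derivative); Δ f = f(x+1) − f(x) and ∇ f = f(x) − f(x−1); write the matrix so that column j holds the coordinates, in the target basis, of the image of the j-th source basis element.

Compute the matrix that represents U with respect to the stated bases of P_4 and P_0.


image of 1: 0
image of x: 0
image of x^2: 0
image of x^3: 0
image of x^4: 0
each image's coordinates form column j of the matrix

the matrix is [[0, 0, 0, 0, 0]] (rows listed top to bottom)


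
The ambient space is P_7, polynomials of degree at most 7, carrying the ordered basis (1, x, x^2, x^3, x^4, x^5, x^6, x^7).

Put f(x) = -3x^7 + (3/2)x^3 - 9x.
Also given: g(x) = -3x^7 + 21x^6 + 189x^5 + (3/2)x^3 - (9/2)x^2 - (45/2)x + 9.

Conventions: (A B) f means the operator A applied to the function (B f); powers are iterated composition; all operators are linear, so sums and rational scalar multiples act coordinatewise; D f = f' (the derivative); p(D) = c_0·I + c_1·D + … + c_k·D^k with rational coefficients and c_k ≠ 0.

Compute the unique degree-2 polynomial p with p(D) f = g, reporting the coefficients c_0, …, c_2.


p(D) = I − D − (3/2)·D^2, i.e. c_0 = 1, c_1 = -1, c_2 = -3/2

D^0 f = -3x^7 + (3/2)x^3 - 9x
D^1 f = -21x^6 + (9/2)x^2 - 9
D^2 f = -126x^5 + 9x
matching coefficients of g against c_0 f + c_1 Df + … from the top degree down determines the c_i
solution: c_0 = 1, c_1 = -1, c_2 = -3/2


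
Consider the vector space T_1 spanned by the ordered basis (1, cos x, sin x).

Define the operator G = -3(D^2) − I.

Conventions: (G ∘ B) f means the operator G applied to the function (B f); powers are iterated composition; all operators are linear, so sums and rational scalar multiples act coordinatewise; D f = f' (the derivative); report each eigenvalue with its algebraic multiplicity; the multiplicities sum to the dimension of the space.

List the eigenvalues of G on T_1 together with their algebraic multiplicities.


λ = -1 (multiplicity 1), λ = 2 (multiplicity 2)

image of 1: -1
image of cos x: 2cos x
image of sin x: 2sin x
the matrix is diagonal; its diagonal is (-1, 2, 2)
for a triangular matrix the eigenvalues are the diagonal entries, with algebraic multiplicity their repetition count


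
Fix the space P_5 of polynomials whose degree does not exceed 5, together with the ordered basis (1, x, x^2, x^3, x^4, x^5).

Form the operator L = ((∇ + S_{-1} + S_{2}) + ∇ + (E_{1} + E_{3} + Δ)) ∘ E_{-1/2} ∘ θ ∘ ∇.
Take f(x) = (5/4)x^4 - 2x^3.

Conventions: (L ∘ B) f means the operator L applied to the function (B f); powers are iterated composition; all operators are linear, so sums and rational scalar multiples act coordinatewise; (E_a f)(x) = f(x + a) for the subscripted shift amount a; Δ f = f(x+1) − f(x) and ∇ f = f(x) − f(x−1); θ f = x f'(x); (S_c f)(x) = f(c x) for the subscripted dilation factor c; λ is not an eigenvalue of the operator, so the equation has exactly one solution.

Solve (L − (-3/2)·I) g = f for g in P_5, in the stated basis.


write g with unknown coordinates in the stated basis and equate coefficients in (L − (-3/2)·I) g = f
solving from the highest basis element down gives g = (5/6)x^4 - (184/3)x^3 + 1694x^2 - (13301/3)x - 101791/9
check: L g = 90x^3 - 2541x^2 + (13301/2)x + 101791/6
so L g − (-3/2)·g = (5/4)x^4 - 2x^3 = f ✓

the result is g(x) = (5/6)x^4 - (184/3)x^3 + 1694x^2 - (13301/3)x - 101791/9


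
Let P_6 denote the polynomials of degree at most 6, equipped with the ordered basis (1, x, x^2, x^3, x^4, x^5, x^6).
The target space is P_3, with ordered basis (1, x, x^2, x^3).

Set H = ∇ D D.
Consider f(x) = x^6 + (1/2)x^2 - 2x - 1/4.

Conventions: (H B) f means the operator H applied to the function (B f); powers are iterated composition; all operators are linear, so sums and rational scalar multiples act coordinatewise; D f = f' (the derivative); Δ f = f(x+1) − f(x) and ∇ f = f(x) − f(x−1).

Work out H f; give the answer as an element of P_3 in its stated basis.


D f = 6x^5 + x - 2
D D f = 30x^4 + 1
∇ D D f = 120x^3 - 180x^2 + 120x - 30

the result is g(x) = 120x^3 - 180x^2 + 120x - 30


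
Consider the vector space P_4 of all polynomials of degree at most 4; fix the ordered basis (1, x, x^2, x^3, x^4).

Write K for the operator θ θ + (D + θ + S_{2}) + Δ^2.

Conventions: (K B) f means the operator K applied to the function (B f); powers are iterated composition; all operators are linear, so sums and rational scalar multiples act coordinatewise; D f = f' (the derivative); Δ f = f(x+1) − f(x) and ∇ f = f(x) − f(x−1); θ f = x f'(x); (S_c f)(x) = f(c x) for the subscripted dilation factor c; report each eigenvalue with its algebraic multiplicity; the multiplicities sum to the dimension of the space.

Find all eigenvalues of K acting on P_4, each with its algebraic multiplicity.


image of 1: 1
image of x: 4x + 1
image of x^2: 10x^2 + 2x + 2
image of x^3: 20x^3 + 3x^2 + 6x + 6
image of x^4: 36x^4 + 4x^3 + 12x^2 + 24x + 14
the matrix is upper triangular; its diagonal is (1, 4, 10, 20, 36)
for a triangular matrix the eigenvalues are the diagonal entries, with algebraic multiplicity their repetition count

λ = 1 (multiplicity 1), λ = 4 (multiplicity 1), λ = 10 (multiplicity 1), λ = 20 (multiplicity 1), λ = 36 (multiplicity 1)


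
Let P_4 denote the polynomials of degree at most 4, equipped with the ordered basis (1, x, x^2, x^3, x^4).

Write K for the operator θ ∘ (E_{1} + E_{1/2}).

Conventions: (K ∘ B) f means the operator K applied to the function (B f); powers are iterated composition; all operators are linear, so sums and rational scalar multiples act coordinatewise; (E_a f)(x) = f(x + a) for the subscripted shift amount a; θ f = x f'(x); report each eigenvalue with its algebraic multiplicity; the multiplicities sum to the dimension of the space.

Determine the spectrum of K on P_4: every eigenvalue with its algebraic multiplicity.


λ = 0 (multiplicity 1), λ = 2 (multiplicity 1), λ = 4 (multiplicity 1), λ = 6 (multiplicity 1), λ = 8 (multiplicity 1)

image of 1: 0
image of x: 2x
image of x^2: 4x^2 + 3x
image of x^3: 6x^3 + 9x^2 + (15/4)x
image of x^4: 8x^4 + 18x^3 + 15x^2 + (9/2)x
the matrix is upper triangular; its diagonal is (0, 2, 4, 6, 8)
for a triangular matrix the eigenvalues are the diagonal entries, with algebraic multiplicity their repetition count


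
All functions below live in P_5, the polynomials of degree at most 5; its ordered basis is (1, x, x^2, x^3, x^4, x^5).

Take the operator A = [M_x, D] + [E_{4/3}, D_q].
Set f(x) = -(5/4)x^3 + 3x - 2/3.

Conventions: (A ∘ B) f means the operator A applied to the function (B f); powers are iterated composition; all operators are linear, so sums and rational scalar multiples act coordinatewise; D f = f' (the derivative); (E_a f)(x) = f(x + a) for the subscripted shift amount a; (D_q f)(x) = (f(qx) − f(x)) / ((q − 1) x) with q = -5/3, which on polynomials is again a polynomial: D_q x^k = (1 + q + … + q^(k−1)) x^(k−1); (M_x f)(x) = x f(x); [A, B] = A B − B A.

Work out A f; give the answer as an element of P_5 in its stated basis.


g(x) = (5/4)x^3 - (361/27)x + 214/81

D f = -(15/4)x^2 + 3
M_x D f = -(15/4)x^3 + 3x
M_x f = -(5/4)x^4 + 3x^2 - (2/3)x
D M_x f = -5x^3 + 6x - 2/3
[M_x, D] f = (5/4)x^3 - 3x + 2/3
D_q f = -(95/36)x^2 + 3
E_{4/3} D_q f = -(95/36)x^2 - (190/27)x - 137/81
E_{4/3} f = -(5/4)x^3 - 5x^2 - (11/3)x + 10/27
D_q E_{4/3} f = -(95/36)x^2 + (10/3)x - 11/3
[E_{4/3}, D_q] f = -(280/27)x + 160/81
([M_x, D] + [E_{4/3}, D_q]) f = (5/4)x^3 - (361/27)x + 214/81


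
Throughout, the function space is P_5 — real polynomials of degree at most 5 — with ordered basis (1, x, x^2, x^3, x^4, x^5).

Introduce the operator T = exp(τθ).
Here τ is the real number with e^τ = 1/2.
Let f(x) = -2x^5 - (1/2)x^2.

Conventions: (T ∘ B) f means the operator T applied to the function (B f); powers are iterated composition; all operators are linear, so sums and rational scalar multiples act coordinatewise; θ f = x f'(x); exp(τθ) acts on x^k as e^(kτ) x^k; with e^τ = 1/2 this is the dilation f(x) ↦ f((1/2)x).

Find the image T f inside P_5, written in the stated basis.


the result is g(x) = -(1/16)x^5 - (1/8)x^2

exp(τθ) x^k = e^(kτ) x^k; with e^τ = 1/2 this sends x^k to (1/2)^k x^k
x^2 ↦ 1/4 x^2
x^5 ↦ 1/32 x^5
applying this coordinatewise to f: exp(τθ) f = -(1/16)x^5 - (1/8)x^2


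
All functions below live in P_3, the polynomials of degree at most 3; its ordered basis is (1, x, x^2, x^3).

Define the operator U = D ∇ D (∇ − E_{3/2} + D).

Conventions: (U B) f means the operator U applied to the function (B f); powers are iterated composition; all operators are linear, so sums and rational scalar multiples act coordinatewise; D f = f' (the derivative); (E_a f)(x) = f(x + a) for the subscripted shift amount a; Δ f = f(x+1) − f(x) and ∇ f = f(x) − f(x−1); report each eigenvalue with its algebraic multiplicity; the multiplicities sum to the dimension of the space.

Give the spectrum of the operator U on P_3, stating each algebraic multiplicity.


λ = 0 (multiplicity 4)

image of 1: 0
image of x: 0
image of x^2: 0
image of x^3: -6
the matrix is upper triangular; its diagonal is (0, 0, 0, 0)
for a triangular matrix the eigenvalues are the diagonal entries, with algebraic multiplicity their repetition count


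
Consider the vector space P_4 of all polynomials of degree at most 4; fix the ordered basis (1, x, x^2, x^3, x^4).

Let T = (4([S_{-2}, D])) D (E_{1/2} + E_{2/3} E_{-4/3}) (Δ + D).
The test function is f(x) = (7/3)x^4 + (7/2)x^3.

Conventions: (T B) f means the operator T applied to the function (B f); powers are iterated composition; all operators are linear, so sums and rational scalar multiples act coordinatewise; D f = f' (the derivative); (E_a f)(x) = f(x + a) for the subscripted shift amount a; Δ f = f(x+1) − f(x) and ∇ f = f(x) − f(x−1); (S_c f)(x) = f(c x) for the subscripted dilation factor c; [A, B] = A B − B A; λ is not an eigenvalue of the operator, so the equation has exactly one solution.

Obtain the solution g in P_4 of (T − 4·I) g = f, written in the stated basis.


the image equals g(x) = -(7/12)x^4 - (7/8)x^3 + 336x - 91

write g with unknown coordinates in the stated basis and equate coefficients in (T − 4·I) g = f
solving from the highest basis element down gives g = -(7/12)x^4 - (7/8)x^3 + 336x - 91
check: T g = 1344x - 364
so T g − 4·g = (7/3)x^4 + (7/2)x^3 = f ✓


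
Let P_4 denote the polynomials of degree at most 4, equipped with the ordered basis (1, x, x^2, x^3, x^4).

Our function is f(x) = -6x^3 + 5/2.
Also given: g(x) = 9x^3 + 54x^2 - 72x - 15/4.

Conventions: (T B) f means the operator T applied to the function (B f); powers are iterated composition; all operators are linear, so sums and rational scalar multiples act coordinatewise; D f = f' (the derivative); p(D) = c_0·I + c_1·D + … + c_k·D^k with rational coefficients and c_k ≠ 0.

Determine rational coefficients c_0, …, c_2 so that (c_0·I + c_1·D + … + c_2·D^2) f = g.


D^0 f = -6x^3 + 5/2
D^1 f = -18x^2
D^2 f = -36x
matching coefficients of g against c_0 f + c_1 Df + … from the top degree down determines the c_i
solution: c_0 = -3/2, c_1 = -3, c_2 = 2

c_0 = -3/2, c_1 = -3, c_2 = 2


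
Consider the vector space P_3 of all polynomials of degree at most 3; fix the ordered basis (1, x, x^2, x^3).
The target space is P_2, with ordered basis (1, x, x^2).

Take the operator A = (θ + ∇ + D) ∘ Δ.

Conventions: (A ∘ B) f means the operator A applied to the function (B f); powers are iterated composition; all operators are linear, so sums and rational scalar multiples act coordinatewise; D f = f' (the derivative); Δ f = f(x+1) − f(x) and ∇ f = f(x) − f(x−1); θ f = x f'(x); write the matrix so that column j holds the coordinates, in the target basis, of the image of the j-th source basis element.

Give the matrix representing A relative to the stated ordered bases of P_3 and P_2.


image of 1: 0
image of x: 0
image of x^2: 2x + 4
image of x^3: 6x^2 + 15x + 3
each image's coordinates form column j of the matrix

the matrix is [[0, 0, 4, 3]; [0, 0, 2, 15]; [0, 0, 0, 6]] (rows listed top to bottom)


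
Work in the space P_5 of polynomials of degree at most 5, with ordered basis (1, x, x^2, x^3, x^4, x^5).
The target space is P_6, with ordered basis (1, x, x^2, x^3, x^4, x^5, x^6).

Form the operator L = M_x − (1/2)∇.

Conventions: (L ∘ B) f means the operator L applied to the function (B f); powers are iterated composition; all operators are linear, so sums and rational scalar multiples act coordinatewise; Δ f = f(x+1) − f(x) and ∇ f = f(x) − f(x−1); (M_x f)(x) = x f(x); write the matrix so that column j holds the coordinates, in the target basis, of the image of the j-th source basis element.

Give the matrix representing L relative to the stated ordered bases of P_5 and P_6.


image of 1: x
image of x: x^2 - 1/2
image of x^2: x^3 - x + 1/2
image of x^3: x^4 - (3/2)x^2 + (3/2)x - 1/2
image of x^4: x^5 - 2x^3 + 3x^2 - 2x + 1/2
image of x^5: x^6 - (5/2)x^4 + 5x^3 - 5x^2 + (5/2)x - 1/2
each image's coordinates form column j of the matrix

the matrix is [[0, -1/2, 1/2, -1/2, 1/2, -1/2]; [1, 0, -1, 3/2, -2, 5/2]; [0, 1, 0, -3/2, 3, -5]; [0, 0, 1, 0, -2, 5]; [0, 0, 0, 1, 0, -5/2]; [0, 0, 0, 0, 1, 0]; [0, 0, 0, 0, 0, 1]] (rows listed top to bottom)


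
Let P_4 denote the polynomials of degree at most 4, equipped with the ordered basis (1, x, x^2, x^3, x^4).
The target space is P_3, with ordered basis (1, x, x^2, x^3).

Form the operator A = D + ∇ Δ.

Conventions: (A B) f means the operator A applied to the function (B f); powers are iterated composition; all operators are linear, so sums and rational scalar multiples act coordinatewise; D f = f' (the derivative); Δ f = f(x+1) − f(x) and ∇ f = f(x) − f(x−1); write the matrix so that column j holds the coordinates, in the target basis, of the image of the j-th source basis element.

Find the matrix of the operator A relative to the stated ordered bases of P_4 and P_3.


the matrix is [[0, 1, 2, 0, 2]; [0, 0, 2, 6, 0]; [0, 0, 0, 3, 12]; [0, 0, 0, 0, 4]] (rows listed top to bottom)

image of 1: 0
image of x: 1
image of x^2: 2x + 2
image of x^3: 3x^2 + 6x
image of x^4: 4x^3 + 12x^2 + 2
each image's coordinates form column j of the matrix


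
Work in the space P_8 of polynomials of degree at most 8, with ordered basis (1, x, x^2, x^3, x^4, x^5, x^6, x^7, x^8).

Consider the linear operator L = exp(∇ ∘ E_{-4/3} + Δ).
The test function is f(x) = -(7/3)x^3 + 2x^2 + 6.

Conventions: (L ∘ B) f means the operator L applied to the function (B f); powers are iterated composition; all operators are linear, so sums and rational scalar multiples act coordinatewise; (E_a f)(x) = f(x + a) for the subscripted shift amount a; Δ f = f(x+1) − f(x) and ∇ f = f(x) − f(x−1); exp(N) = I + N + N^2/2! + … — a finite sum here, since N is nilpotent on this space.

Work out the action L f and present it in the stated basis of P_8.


the image equals g(x) = -(7/3)x^3 - 12x^2 - (4/3)x + 8/9

order-1 term: -14x^2 + (80/3)x - 286/9
order-2 term: -28x + 136/3
order-3 term: -56/3
the series for exp(∇ ∘ E_{-4/3} + Δ) f terminates at order 3
exp(∇ ∘ E_{-4/3} + Δ) f = -(7/3)x^3 - 12x^2 - (4/3)x + 8/9


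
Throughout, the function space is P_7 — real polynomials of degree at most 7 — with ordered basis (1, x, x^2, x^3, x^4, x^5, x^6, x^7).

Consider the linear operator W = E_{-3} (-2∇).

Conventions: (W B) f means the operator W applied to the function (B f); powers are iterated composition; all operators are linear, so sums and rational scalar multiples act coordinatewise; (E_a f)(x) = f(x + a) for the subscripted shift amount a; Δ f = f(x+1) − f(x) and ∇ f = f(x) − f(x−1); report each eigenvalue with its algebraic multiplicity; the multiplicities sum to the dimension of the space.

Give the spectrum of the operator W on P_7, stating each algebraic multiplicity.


λ = 0 (multiplicity 8)

image of 1: 0
image of x: -2
image of x^2: -4x + 14
image of x^3: -6x^2 + 42x - 74
image of x^4: -8x^3 + 84x^2 - 296x + 350
image of x^5: -10x^4 + 140x^3 - 740x^2 + 1750x - 1562
image of x^6: -12x^5 + 210x^4 - 1480x^3 + 5250x^2 - 9372x + 6734
image of x^7: -14x^6 + 294x^5 - 2590x^4 + 12250x^3 - 32802x^2 + 47138x - 28394
the matrix is upper triangular; its diagonal is (0, 0, 0, 0, 0, 0, 0, 0)
for a triangular matrix the eigenvalues are the diagonal entries, with algebraic multiplicity their repetition count
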